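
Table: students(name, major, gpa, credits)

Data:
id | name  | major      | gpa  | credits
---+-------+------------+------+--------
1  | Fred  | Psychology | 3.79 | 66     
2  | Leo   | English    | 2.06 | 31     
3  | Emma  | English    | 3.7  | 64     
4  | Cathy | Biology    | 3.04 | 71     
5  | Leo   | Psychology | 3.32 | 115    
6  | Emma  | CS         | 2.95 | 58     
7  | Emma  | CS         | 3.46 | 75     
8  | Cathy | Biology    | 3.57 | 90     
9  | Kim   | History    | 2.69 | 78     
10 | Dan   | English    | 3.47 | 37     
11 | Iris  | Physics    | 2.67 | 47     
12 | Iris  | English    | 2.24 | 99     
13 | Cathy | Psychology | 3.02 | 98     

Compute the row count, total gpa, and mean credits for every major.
SELECT major,
       COUNT(*) as cnt,
       SUM(gpa) as total_gpa,
       AVG(credits) as avg_credits
FROM students
GROUP BY major

Result:
  Biology: 2 records, 6.61 total gpa, 80.50 avg credits
  CS: 2 records, 6.41 total gpa, 66.50 avg credits
  English: 4 records, 11.47 total gpa, 57.75 avg credits
  History: 1 records, 2.69 total gpa, 78.00 avg credits
  Physics: 1 records, 2.67 total gpa, 47.00 avg credits
  Psychology: 3 records, 10.13 total gpa, 93.00 avg credits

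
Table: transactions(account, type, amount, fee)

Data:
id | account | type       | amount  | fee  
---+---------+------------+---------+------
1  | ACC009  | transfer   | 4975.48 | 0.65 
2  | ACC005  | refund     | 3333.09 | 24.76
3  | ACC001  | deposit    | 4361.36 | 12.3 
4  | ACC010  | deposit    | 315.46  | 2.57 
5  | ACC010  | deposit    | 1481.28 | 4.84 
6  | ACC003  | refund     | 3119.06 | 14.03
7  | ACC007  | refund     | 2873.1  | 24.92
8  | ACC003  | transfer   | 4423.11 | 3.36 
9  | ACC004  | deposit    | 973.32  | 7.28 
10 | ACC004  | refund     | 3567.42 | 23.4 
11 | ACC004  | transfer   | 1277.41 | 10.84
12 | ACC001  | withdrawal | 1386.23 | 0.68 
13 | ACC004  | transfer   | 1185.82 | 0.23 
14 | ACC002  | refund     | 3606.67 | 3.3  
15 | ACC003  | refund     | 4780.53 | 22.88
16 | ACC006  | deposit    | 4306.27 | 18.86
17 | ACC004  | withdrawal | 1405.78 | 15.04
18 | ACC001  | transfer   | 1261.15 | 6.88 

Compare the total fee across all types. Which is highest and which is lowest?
SELECT type, SUM(fee)
FROM transactions
GROUP BY type
ORDER BY SUM(fee)

All groups:
  withdrawal: 15.72
  transfer: 21.96
  deposit: 45.85
  refund: 113.29

Highest: refund (113.29)
Lowest: withdrawal (15.72)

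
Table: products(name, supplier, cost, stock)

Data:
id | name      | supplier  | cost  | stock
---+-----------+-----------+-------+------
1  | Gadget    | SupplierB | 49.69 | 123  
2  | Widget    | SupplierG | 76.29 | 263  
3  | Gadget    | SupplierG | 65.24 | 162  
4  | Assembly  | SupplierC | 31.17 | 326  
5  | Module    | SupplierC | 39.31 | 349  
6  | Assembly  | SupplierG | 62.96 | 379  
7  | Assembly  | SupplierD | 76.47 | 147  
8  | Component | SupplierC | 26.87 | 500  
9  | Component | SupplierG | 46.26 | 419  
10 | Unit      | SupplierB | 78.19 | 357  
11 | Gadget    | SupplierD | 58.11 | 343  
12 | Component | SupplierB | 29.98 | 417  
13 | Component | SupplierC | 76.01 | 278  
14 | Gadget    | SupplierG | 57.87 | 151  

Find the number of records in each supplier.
SELECT supplier, COUNT(*) as count
FROM products
GROUP BY supplier

Result:
  SupplierB: 3
  SupplierC: 4
  SupplierD: 2
  SupplierG: 5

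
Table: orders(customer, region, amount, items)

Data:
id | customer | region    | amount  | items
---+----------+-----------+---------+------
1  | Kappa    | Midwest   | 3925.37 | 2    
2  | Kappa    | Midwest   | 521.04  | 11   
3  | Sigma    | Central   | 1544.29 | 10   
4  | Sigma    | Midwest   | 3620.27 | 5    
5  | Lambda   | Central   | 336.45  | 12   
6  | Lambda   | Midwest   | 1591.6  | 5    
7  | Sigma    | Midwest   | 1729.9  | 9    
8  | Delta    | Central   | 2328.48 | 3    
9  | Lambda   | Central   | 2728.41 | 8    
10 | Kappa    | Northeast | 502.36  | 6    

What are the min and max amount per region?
SELECT region, MIN(amount), MAX(amount)
FROM orders
GROUP BY region

Result:
  Central: min=336.45, max=2728.41
  Midwest: min=521.04, max=3925.37
  Northeast: min=502.36, max=502.36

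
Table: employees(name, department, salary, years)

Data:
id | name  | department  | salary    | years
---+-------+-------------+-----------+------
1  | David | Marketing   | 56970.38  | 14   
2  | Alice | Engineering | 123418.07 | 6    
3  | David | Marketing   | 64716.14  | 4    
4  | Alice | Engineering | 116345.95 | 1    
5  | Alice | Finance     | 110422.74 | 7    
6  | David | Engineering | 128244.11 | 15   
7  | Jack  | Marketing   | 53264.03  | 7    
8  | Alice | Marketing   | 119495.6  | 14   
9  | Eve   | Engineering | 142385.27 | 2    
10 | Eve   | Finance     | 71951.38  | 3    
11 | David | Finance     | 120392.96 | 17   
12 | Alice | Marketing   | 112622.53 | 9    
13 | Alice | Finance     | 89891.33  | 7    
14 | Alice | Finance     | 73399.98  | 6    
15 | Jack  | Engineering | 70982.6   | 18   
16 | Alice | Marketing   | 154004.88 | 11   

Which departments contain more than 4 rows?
SELECT department, COUNT(*) as cnt
FROM employees
GROUP BY department
HAVING COUNT(*) > 4

Result:
  Engineering: 5
  Finance: 5
  Marketing: 6

Note: HAVING filters groups after aggregation, WHERE filters rows before.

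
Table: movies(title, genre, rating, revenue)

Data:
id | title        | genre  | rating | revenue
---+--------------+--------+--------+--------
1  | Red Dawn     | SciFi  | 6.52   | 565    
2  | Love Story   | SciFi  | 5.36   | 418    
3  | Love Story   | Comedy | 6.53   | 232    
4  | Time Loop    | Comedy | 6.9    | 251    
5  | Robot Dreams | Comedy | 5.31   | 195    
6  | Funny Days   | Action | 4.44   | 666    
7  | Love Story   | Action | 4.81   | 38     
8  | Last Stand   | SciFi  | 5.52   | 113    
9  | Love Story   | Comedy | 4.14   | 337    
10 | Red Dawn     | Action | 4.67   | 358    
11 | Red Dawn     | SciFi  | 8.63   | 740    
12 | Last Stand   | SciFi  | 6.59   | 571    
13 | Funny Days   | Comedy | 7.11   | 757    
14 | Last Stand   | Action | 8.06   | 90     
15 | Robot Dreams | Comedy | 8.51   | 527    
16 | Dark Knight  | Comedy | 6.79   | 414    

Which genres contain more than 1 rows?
SELECT genre, COUNT(*) as cnt
FROM movies
GROUP BY genre
HAVING COUNT(*) > 1

Result:
  Action: 4
  Comedy: 7
  SciFi: 5

Note: HAVING filters groups after aggregation, WHERE filters rows before.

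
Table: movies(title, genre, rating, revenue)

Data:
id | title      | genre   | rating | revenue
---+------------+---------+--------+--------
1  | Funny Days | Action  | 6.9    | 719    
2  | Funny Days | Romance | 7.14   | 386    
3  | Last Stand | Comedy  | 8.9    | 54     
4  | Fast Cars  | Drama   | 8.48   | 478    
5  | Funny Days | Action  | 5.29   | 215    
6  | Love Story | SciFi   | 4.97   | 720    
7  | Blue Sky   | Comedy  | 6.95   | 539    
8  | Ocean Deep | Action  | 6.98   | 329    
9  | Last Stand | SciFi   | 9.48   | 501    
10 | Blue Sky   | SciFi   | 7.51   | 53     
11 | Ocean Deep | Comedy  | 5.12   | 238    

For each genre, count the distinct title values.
SELECT genre, COUNT(DISTINCT title)
FROM movies
GROUP BY genre

Result:
  Action: 2 distinct
  Comedy: 3 distinct
  Drama: 1 distinct
  Romance: 1 distinct
  SciFi: 3 distinct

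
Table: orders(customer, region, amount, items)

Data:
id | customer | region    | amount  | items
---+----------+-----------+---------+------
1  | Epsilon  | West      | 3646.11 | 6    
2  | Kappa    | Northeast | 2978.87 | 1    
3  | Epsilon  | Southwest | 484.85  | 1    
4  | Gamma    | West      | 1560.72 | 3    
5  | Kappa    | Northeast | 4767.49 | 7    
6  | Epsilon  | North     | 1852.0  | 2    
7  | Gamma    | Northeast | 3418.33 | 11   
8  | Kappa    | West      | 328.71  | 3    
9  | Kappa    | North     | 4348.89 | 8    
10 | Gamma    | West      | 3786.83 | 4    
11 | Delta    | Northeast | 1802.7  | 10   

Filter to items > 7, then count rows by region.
SELECT region, COUNT(*)
FROM orders
WHERE items > 7
GROUP BY region

Note: WHERE filters rows before grouping.

Result:
  North: 1
  Northeast: 2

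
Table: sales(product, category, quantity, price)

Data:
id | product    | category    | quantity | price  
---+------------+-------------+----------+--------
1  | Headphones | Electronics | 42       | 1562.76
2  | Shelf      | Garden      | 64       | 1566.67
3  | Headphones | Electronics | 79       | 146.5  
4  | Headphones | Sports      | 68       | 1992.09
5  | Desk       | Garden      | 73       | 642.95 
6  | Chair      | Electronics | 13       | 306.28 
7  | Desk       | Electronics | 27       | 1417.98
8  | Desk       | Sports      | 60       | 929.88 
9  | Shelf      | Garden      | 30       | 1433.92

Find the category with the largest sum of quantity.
SELECT category, SUM(quantity) as val
FROM sales
GROUP BY category
ORDER BY val DESC
LIMIT 1

Result: Garden with sum(quantity) = 167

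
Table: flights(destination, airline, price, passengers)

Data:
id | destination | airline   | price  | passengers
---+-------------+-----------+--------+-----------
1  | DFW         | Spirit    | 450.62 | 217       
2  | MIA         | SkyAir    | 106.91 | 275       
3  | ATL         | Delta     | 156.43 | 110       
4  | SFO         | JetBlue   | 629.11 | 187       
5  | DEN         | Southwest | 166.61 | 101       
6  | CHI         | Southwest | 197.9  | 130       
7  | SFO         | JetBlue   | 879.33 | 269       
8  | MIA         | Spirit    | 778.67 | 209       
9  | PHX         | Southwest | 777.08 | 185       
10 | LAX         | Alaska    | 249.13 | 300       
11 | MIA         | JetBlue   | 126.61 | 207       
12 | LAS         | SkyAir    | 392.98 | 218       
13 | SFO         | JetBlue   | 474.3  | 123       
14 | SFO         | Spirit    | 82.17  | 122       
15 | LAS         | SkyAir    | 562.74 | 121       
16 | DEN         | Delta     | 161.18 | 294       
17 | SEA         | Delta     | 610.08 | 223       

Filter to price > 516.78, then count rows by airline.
SELECT airline, COUNT(*)
FROM flights
WHERE price > 516.78
GROUP BY airline

Note: WHERE filters rows before grouping.

Result:
  Delta: 1
  JetBlue: 2
  SkyAir: 1
  Southwest: 1
  Spirit: 1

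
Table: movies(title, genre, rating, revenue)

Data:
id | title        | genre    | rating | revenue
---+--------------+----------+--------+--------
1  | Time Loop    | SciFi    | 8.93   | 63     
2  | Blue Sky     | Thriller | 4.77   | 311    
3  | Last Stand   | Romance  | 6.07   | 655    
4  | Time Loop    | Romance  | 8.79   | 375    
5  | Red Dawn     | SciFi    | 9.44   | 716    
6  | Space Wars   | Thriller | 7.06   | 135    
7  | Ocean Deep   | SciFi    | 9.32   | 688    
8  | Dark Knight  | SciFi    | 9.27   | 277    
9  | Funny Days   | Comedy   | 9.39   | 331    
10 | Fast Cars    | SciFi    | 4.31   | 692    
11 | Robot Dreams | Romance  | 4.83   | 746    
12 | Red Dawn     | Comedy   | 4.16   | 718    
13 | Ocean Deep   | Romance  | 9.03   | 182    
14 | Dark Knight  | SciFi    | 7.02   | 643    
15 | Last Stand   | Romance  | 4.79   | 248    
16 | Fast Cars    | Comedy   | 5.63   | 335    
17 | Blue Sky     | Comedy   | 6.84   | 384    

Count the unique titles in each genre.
SELECT genre, COUNT(DISTINCT title)
FROM movies
GROUP BY genre

Result:
  Comedy: 4 distinct
  Romance: 4 distinct
  SciFi: 5 distinct
  Thriller: 2 distinct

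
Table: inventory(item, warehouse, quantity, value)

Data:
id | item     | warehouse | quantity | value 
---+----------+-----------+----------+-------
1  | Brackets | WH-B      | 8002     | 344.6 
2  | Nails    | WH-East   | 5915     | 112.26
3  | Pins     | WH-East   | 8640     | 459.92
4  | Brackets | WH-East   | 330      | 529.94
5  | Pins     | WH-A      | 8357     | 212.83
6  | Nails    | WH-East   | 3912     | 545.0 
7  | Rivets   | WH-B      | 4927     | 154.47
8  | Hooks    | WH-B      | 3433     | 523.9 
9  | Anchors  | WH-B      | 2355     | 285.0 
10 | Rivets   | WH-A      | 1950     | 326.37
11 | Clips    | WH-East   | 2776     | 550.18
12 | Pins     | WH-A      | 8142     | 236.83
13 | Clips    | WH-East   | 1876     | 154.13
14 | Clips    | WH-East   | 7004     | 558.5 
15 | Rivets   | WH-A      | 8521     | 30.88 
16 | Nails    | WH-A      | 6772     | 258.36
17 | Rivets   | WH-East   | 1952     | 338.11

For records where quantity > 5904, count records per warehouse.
SELECT warehouse, COUNT(*)
FROM inventory
WHERE quantity > 5904
GROUP BY warehouse

Note: WHERE filters rows before grouping.

Result:
  WH-A: 4
  WH-B: 1
  WH-East: 3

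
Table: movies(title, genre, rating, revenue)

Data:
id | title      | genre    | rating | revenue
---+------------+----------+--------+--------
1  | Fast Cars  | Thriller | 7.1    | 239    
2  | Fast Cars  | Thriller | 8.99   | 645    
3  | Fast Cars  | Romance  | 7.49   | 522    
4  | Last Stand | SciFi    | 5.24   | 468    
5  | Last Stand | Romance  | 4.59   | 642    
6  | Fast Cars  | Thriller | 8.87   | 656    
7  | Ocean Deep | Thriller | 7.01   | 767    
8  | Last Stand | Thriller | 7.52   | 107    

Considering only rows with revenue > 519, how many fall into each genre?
SELECT genre, COUNT(*)
FROM movies
WHERE revenue > 519
GROUP BY genre

Note: WHERE filters rows before grouping.

Result:
  Romance: 2
  Thriller: 3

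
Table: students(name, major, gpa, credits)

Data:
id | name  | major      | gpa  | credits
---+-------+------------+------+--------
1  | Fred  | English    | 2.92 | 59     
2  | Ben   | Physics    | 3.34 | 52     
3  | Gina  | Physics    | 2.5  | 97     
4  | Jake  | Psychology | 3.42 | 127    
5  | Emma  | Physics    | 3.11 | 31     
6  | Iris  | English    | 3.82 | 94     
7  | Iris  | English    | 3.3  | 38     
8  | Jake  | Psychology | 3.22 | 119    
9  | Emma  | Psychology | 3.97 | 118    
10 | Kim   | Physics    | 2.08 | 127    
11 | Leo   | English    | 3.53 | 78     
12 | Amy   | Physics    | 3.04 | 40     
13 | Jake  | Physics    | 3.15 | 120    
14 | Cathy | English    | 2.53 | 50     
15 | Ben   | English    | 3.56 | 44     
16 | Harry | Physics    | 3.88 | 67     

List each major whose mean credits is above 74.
SELECT major, AVG(credits)
FROM students
GROUP BY major
HAVING AVG(credits) > 74

Result:
  Physics: avg=76.29
  Psychology: avg=121.33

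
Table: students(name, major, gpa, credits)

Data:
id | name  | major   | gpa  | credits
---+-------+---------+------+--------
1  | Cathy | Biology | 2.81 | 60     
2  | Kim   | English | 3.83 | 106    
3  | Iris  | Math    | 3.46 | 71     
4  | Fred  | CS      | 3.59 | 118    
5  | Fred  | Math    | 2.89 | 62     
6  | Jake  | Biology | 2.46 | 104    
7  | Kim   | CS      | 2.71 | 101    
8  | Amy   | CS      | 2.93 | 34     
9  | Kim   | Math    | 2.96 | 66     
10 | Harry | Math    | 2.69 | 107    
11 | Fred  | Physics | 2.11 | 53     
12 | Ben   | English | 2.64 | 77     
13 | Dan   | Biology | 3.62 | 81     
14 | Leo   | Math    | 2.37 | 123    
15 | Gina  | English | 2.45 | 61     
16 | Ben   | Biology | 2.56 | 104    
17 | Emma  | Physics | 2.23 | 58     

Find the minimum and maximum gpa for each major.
SELECT major, MIN(gpa), MAX(gpa)
FROM students
GROUP BY major

Result:
  Biology: min=2.46, max=3.62
  CS: min=2.71, max=3.59
  English: min=2.45, max=3.83
  Math: min=2.37, max=3.46
  Physics: min=2.11, max=2.23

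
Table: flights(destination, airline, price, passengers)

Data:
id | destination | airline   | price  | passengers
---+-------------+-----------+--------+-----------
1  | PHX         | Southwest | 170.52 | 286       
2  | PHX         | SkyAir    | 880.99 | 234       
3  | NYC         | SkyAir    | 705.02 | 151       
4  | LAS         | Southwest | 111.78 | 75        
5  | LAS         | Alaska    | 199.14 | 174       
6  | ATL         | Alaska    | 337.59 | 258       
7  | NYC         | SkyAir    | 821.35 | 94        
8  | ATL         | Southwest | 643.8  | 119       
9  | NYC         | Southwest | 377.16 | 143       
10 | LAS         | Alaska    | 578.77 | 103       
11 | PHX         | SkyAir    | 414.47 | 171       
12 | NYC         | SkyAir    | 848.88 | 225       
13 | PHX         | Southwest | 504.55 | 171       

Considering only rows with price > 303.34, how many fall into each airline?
SELECT airline, COUNT(*)
FROM flights
WHERE price > 303.34
GROUP BY airline

Note: WHERE filters rows before grouping.

Result:
  Alaska: 2
  SkyAir: 5
  Southwest: 3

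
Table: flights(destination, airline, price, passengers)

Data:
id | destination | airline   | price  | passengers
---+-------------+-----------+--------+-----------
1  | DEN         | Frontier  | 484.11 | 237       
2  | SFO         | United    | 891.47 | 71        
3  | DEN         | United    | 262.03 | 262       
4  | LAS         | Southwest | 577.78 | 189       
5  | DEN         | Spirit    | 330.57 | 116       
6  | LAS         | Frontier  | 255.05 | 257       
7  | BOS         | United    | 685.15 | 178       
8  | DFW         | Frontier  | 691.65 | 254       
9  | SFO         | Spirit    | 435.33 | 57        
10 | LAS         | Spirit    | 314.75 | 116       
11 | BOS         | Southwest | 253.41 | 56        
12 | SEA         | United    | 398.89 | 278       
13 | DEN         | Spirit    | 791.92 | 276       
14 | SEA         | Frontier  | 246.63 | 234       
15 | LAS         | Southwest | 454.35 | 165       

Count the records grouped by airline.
SELECT airline, COUNT(*) as count
FROM flights
GROUP BY airline

Result:
  Frontier: 4
  Southwest: 3
  Spirit: 4
  United: 4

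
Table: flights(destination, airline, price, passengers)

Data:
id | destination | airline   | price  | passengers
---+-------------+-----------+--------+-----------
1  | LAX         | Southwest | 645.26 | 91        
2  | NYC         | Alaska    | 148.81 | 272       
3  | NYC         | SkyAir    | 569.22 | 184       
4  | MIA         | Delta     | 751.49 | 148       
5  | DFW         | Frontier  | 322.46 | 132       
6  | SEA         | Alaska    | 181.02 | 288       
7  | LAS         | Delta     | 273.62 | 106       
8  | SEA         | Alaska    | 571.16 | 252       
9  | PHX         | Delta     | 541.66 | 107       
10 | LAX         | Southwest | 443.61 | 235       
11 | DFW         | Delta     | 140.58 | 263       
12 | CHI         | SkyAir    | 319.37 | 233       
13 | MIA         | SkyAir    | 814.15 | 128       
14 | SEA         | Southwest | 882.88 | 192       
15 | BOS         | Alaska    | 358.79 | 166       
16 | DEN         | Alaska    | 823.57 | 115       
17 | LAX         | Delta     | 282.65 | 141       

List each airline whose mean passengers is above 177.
SELECT airline, AVG(passengers)
FROM flights
GROUP BY airline
HAVING AVG(passengers) > 177

Result:
  Alaska: avg=218.60
  SkyAir: avg=181.67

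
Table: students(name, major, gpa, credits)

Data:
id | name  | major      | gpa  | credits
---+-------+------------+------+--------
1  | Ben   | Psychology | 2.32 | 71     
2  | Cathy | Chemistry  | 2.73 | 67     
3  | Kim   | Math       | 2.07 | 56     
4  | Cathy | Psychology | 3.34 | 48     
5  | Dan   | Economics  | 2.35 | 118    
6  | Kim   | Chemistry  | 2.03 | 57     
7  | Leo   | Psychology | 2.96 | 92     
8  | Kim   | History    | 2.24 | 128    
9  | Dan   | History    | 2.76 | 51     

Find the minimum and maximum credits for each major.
SELECT major, MIN(credits), MAX(credits)
FROM students
GROUP BY major

Result:
  Chemistry: min=57, max=67
  Economics: min=118, max=118
  History: min=51, max=128
  Math: min=56, max=56
  Psychology: min=48, max=92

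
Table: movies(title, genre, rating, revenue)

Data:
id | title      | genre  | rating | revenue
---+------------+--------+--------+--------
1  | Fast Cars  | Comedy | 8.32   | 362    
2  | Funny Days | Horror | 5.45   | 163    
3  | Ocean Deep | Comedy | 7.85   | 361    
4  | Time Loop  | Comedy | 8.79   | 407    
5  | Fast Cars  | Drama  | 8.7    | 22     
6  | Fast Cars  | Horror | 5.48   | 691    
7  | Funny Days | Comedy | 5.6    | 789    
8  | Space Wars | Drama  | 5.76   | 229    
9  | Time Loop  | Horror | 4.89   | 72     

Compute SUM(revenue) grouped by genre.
SELECT genre, SUM(revenue) as result
FROM movies
GROUP BY genre

Result:
  Comedy: 1919
  Drama: 251
  Horror: 926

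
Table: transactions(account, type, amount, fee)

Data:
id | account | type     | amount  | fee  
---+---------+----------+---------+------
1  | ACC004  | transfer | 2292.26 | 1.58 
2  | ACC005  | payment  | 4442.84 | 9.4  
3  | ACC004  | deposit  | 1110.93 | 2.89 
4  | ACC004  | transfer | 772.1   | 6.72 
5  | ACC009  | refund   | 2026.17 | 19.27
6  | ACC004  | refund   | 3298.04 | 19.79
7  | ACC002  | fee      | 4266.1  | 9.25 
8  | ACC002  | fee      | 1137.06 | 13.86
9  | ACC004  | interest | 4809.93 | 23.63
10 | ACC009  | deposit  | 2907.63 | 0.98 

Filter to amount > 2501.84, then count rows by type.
SELECT type, COUNT(*)
FROM transactions
WHERE amount > 2501.84
GROUP BY type

Note: WHERE filters rows before grouping.

Result:
  deposit: 1
  fee: 1
  interest: 1
  payment: 1
  refund: 1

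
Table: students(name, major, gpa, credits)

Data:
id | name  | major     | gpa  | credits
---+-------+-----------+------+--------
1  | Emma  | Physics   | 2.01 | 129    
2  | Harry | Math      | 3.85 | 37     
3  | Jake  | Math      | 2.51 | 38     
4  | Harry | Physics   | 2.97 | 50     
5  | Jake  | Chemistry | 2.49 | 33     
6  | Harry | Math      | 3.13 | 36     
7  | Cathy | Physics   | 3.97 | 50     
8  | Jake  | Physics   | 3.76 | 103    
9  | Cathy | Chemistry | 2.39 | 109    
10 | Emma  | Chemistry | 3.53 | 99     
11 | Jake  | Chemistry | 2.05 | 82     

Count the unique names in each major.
SELECT major, COUNT(DISTINCT name)
FROM students
GROUP BY major

Result:
  Chemistry: 3 distinct
  Math: 2 distinct
  Physics: 4 distinct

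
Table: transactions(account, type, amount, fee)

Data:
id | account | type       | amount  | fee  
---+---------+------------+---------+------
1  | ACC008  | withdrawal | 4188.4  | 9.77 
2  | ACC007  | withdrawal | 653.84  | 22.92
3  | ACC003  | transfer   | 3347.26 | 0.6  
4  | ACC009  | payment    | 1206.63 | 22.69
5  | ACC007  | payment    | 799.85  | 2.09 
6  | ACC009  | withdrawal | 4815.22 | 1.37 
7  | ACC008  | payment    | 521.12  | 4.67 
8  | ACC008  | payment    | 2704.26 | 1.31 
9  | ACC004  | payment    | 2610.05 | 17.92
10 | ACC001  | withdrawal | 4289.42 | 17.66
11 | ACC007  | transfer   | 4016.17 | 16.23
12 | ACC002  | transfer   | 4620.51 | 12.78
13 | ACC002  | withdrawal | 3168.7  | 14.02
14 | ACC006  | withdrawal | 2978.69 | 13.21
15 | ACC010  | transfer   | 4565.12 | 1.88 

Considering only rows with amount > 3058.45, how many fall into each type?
SELECT type, COUNT(*)
FROM transactions
WHERE amount > 3058.45
GROUP BY type

Note: WHERE filters rows before grouping.

Result:
  transfer: 4
  withdrawal: 4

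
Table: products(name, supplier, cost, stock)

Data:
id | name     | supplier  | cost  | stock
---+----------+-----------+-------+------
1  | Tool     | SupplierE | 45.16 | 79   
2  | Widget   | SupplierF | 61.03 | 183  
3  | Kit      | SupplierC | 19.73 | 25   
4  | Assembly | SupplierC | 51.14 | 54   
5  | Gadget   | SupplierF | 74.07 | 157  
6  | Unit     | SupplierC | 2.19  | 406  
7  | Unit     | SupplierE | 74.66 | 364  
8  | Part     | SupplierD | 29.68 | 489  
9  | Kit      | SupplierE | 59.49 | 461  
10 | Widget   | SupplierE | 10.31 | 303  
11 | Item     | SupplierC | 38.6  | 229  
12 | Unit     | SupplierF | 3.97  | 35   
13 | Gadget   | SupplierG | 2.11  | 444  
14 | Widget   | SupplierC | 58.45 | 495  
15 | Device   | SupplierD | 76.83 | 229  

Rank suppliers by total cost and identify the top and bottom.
SELECT supplier, SUM(cost)
FROM products
GROUP BY supplier
ORDER BY SUM(cost)

All groups:
  SupplierG: 2.11
  SupplierD: 106.51
  SupplierF: 139.07
  SupplierC: 170.11
  SupplierE: 189.62

Highest: SupplierE (189.62)
Lowest: SupplierG (2.11)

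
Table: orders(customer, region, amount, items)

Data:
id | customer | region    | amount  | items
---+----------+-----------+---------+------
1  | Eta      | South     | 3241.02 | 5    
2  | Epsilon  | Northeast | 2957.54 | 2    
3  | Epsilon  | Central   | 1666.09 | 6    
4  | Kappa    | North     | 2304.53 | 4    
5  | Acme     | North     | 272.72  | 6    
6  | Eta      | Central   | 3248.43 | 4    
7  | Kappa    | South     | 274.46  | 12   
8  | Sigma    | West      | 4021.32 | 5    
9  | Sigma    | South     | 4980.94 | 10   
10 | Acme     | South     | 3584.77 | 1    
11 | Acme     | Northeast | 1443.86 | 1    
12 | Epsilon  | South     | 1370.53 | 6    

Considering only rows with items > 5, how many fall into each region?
SELECT region, COUNT(*)
FROM orders
WHERE items > 5
GROUP BY region

Note: WHERE filters rows before grouping.

Result:
  Central: 1
  North: 1
  South: 3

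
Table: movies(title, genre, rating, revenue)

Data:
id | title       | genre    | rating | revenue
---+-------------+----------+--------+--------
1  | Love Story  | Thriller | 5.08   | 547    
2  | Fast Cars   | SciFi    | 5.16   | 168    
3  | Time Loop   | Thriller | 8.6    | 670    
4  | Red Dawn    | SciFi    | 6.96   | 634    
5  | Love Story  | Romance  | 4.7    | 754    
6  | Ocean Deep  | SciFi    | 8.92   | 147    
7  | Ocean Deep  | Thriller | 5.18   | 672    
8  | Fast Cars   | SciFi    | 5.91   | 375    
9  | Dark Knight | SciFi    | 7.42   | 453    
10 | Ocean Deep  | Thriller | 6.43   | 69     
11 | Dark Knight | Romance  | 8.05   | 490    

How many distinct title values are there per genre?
SELECT genre, COUNT(DISTINCT title)
FROM movies
GROUP BY genre

Result:
  Romance: 2 distinct
  SciFi: 4 distinct
  Thriller: 3 distinct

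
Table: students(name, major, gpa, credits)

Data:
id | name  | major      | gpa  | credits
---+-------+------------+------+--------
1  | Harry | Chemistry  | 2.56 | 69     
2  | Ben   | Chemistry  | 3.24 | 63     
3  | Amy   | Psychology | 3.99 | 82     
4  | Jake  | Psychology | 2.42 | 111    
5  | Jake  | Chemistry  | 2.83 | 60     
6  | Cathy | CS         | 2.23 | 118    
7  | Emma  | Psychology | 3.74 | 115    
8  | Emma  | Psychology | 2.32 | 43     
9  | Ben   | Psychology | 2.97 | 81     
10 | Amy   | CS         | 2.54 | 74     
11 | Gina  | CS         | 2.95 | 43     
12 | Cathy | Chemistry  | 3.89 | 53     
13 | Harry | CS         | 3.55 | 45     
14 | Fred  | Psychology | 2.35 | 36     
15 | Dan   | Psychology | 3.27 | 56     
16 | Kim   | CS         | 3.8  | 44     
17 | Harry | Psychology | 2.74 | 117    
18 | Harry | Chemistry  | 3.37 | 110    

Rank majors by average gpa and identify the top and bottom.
SELECT major, AVG(gpa)
FROM students
GROUP BY major
ORDER BY AVG(gpa)

All groups:
  Psychology: 2.98
  CS: 3.01
  Chemistry: 3.18

Highest: Chemistry (3.18)
Lowest: Psychology (2.98)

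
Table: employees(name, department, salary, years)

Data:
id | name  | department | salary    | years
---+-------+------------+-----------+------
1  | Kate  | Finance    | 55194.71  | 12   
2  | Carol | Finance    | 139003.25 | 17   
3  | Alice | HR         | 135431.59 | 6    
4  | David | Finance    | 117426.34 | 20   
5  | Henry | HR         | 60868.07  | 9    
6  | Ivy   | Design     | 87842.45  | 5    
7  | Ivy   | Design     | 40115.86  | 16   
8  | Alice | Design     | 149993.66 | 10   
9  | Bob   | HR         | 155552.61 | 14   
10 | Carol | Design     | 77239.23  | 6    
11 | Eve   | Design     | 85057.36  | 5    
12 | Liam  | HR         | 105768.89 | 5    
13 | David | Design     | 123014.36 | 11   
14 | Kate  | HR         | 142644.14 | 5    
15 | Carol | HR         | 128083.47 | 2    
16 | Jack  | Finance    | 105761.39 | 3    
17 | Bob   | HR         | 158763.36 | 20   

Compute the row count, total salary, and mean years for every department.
SELECT department,
       COUNT(*) as cnt,
       SUM(salary) as total_salary,
       AVG(years) as avg_years
FROM employees
GROUP BY department

Result:
  Design: 6 records, 563262.92 total salary, 8.83 avg years
  Finance: 4 records, 417385.69 total salary, 13.00 avg years
  HR: 7 records, 887112.13 total salary, 8.71 avg years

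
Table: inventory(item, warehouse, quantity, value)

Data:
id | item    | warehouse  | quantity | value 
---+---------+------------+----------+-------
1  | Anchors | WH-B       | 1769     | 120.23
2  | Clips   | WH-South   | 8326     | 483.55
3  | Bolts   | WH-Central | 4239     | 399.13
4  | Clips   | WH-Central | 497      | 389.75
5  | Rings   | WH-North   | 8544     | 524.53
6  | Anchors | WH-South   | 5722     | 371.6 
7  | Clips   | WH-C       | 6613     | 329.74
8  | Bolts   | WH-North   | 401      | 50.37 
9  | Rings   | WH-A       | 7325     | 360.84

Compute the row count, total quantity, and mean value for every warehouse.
SELECT warehouse,
       COUNT(*) as cnt,
       SUM(quantity) as total_quantity,
       AVG(value) as avg_value
FROM inventory
GROUP BY warehouse

Result:
  WH-A: 1 records, 7325 total quantity, 360.84 avg value
  WH-B: 1 records, 1769 total quantity, 120.23 avg value
  WH-C: 1 records, 6613 total quantity, 329.74 avg value
  WH-Central: 2 records, 4736 total quantity, 394.44 avg value
  WH-North: 2 records, 8945 total quantity, 287.45 avg value
  WH-South: 2 records, 14048 total quantity, 427.58 avg value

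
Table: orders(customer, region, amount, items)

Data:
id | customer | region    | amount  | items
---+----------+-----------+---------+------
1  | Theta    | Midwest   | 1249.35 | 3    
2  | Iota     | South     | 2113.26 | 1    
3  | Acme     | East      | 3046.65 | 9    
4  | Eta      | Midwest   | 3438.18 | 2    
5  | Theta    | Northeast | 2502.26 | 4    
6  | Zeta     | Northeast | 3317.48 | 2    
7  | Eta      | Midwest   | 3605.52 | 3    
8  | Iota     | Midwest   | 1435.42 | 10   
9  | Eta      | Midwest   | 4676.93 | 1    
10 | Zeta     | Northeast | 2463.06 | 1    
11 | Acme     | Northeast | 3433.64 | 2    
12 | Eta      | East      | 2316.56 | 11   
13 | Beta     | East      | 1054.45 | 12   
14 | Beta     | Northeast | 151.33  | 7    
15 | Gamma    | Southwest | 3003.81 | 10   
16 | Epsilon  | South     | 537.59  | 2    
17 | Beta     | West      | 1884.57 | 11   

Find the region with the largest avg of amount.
SELECT region, AVG(amount) as val
FROM orders
GROUP BY region
ORDER BY val DESC
LIMIT 1

Result: Southwest with avg(amount) = 3003.81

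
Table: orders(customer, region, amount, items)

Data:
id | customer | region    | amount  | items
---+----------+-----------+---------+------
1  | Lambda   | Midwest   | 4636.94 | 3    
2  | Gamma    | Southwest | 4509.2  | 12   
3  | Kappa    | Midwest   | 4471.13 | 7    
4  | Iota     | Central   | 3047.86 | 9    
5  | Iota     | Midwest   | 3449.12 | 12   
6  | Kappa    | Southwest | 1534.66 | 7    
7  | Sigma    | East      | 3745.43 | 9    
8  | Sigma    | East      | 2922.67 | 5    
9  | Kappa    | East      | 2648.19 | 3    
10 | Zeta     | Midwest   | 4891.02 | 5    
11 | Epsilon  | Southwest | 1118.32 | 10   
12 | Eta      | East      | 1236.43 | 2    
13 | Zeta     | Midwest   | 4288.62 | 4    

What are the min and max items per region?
SELECT region, MIN(items), MAX(items)
FROM orders
GROUP BY region

Result:
  Central: min=9, max=9
  East: min=2, max=9
  Midwest: min=3, max=12
  Southwest: min=7, max=12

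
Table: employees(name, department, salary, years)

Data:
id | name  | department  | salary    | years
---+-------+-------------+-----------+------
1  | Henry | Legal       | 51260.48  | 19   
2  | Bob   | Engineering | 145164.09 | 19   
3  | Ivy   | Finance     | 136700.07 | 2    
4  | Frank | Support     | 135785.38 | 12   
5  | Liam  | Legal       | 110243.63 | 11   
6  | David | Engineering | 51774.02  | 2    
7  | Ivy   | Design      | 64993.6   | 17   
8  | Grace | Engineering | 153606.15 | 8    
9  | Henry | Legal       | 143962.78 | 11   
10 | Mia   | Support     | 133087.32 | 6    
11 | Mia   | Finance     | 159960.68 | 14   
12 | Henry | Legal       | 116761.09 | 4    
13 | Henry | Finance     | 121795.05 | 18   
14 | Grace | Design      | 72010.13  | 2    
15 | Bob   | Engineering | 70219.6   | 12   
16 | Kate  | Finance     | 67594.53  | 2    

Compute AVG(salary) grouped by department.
SELECT department, AVG(salary) as result
FROM employees
GROUP BY department

Result:
  Design: 68501.87
  Engineering: 105190.97
  Finance: 121512.58
  Legal: 105557.00
  Support: 134436.35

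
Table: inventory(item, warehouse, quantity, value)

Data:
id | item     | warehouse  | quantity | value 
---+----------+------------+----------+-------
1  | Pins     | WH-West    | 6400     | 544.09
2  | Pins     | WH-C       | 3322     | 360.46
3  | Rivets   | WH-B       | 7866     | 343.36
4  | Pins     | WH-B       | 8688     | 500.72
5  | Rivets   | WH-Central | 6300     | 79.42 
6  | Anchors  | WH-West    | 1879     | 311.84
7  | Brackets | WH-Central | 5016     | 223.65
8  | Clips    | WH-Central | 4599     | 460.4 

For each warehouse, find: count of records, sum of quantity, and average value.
SELECT warehouse,
       COUNT(*) as cnt,
       SUM(quantity) as total_quantity,
       AVG(value) as avg_value
FROM inventory
GROUP BY warehouse

Result:
  WH-B: 2 records, 16554 total quantity, 422.04 avg value
  WH-C: 1 records, 3322 total quantity, 360.46 avg value
  WH-Central: 3 records, 15915 total quantity, 254.49 avg value
  WH-West: 2 records, 8279 total quantity, 427.97 avg value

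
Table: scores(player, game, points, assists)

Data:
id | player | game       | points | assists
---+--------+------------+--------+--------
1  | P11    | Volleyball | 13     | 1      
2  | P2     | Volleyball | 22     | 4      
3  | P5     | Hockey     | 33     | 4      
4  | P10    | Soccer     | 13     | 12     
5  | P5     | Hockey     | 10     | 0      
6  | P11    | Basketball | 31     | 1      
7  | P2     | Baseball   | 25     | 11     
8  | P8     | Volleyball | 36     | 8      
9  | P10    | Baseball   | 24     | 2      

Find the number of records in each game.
SELECT game, COUNT(*) as count
FROM scores
GROUP BY game

Result:
  Baseball: 2
  Basketball: 1
  Hockey: 2
  Soccer: 1
  Volleyball: 3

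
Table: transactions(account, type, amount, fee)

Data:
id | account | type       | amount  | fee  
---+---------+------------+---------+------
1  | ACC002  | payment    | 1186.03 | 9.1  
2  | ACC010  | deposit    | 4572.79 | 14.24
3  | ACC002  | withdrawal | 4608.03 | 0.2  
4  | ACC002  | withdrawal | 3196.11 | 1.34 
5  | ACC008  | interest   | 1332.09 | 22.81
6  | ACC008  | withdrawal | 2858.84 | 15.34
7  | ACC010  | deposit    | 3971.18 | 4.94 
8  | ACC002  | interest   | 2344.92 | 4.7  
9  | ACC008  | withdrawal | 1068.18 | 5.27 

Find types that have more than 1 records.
SELECT type, COUNT(*) as cnt
FROM transactions
GROUP BY type
HAVING COUNT(*) > 1

Result:
  deposit: 2
  interest: 2
  withdrawal: 4

Note: HAVING filters groups after aggregation, WHERE filters rows before.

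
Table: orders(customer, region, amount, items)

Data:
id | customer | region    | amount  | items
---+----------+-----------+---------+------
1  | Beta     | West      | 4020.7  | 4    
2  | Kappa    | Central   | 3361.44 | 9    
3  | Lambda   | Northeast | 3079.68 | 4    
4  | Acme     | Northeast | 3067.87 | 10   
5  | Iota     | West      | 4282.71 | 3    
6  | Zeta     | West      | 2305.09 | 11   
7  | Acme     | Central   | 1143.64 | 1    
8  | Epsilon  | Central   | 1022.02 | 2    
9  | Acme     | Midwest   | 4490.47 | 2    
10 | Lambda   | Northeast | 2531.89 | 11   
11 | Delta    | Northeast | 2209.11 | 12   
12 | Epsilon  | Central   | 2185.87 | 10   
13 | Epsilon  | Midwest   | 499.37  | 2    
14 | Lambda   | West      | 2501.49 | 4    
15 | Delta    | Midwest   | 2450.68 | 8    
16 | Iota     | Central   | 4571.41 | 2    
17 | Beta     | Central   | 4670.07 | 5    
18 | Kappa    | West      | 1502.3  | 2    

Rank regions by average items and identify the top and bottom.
SELECT region, AVG(items)
FROM orders
GROUP BY region
ORDER BY AVG(items)

All groups:
  Midwest: 4.00
  West: 4.80
  Central: 4.83
  Northeast: 9.25

Highest: Northeast (9.25)
Lowest: Midwest (4.00)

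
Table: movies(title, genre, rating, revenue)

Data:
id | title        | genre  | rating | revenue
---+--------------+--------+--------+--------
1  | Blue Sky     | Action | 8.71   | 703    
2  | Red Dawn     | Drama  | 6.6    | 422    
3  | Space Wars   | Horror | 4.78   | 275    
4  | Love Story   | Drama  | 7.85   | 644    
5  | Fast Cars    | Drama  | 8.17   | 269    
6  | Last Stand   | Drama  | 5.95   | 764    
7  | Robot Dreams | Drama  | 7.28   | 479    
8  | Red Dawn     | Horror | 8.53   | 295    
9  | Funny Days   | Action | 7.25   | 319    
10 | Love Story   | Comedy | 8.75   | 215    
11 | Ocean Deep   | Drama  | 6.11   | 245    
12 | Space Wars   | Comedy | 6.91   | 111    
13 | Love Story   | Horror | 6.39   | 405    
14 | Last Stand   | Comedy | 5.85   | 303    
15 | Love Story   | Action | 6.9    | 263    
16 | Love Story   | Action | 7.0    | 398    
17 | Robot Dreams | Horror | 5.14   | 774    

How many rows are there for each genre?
SELECT genre, COUNT(*) as count
FROM movies
GROUP BY genre

Result:
  Action: 4
  Comedy: 3
  Drama: 6
  Horror: 4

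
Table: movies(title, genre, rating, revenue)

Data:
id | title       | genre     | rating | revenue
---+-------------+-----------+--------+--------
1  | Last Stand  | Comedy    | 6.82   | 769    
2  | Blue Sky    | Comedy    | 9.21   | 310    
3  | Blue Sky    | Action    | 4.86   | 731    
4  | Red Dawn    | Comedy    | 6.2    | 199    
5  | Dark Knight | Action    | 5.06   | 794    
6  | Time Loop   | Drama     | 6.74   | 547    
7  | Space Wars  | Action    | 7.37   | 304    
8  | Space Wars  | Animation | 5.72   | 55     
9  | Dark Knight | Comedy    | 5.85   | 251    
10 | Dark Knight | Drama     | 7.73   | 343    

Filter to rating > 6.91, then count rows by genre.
SELECT genre, COUNT(*)
FROM movies
WHERE rating > 6.91
GROUP BY genre

Note: WHERE filters rows before grouping.

Result:
  Action: 1
  Comedy: 1
  Drama: 1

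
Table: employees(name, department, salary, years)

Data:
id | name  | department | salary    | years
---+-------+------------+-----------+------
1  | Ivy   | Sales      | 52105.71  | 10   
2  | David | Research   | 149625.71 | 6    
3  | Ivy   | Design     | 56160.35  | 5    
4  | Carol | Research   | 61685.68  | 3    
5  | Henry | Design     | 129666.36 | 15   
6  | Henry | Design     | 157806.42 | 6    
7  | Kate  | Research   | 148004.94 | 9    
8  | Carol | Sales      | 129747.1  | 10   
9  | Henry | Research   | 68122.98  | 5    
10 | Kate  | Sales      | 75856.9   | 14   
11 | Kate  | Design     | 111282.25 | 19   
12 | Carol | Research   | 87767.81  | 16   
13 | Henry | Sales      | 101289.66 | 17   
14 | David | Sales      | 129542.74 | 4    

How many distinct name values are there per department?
SELECT department, COUNT(DISTINCT name)
FROM employees
GROUP BY department

Result:
  Design: 3 distinct
  Research: 4 distinct
  Sales: 5 distinct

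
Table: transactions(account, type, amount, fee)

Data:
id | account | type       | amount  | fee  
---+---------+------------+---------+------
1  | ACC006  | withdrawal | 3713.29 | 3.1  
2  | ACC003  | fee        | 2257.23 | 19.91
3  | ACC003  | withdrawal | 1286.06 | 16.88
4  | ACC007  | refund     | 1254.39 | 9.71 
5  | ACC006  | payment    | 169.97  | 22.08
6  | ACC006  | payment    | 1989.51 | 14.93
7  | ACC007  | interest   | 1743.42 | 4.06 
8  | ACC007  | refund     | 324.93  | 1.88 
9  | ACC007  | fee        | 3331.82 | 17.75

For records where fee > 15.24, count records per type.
SELECT type, COUNT(*)
FROM transactions
WHERE fee > 15.24
GROUP BY type

Note: WHERE filters rows before grouping.

Result:
  fee: 2
  payment: 1
  withdrawal: 1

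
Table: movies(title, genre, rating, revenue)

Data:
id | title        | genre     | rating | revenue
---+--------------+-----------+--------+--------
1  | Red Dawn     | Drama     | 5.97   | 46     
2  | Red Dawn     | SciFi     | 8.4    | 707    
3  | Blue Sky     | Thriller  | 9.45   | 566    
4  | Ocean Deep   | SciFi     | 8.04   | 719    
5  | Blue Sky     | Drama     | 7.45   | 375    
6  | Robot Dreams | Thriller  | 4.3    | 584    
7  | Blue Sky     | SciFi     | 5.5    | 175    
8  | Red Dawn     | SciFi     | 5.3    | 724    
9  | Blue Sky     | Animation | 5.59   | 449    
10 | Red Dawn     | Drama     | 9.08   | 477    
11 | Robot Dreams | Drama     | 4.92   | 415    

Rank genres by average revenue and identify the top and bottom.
SELECT genre, AVG(revenue)
FROM movies
GROUP BY genre
ORDER BY AVG(revenue)

All groups:
  Drama: 328.25
  Animation: 449.00
  Thriller: 575.00
  SciFi: 581.25

Highest: SciFi (581.25)
Lowest: Drama (328.25)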